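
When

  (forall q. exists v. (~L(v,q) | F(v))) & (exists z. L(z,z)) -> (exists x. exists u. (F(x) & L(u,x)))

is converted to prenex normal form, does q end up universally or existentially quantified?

existential

Eliminate → and ↔ using ¬ and ∨.
  ~((forall q. exists v. (~L(v,q) | F(v))) & (exists z. L(z,z))) | (exists x. exists u. (F(x) & L(u,x)))
Drive negations inward (¬∀x A ≡ ∃x ¬A, ¬∃x A ≡ ∀x ¬A, De Morgan for ∧/∨):
  (exists q. forall v. (L(v,q) & ~F(v))) | (forall z. ~L(z,z)) | (exists x. exists u. (F(x) & L(u,x)))
Pull the quantifiers to the front (each side's bound variable is not free in the other side):
  exists q. forall v. forall z. exists x. exists u. (L(v,q) & ~F(v) | ~L(z,z) | F(x) & L(u,x))
The quantifier forall q sits under an odd number of negations (counting the antecedent side of each →), so it flips to exists q.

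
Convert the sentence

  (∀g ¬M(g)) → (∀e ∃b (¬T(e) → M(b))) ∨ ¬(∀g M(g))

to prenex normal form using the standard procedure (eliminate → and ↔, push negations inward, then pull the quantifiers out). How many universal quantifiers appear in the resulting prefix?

1

First replace A → B with ¬A ∨ B.
  ¬(∀g ¬M(g)) ∨ (∀e ∃b (¬¬T(e) ∨ M(b))) ∨ ¬(∀g M(g))
Push ¬ through the quantifiers and connectives to reach negation normal form:
  (∃g M(g)) ∨ (∀e ∃b (T(e) ∨ M(b))) ∨ (∃g ¬M(g))
Standardize variables apart so no two quantifiers bind the same name: g↦p.
  (∃g M(g)) ∨ (∀e ∃b (T(e) ∨ M(b))) ∨ (∃p ¬M(p))
Extract every quantifier outward, since the variables are now distinct and don't occur free across branches:
  ∃g ∀e ∃b ∃p (M(g) ∨ T(e) ∨ M(b) ∨ ¬M(p))
The prefix is ∃g ∀e ∃b ∃p: 1 universal, 3 existential.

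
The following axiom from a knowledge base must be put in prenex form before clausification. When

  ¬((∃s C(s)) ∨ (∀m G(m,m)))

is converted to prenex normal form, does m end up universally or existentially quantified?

existential

Move each ¬ inward, flipping quantifiers it crosses:
  (∀s ¬C(s)) ∧ (∃m ¬G(m,m))
All bound variables are already distinct, so no renaming is needed.
Extract every quantifier outward, since the variables are now distinct and don't occur free across branches:
  ∀s ∃m (¬C(s) ∧ ¬G(m,m))
The quantifier ∀m sits under an odd number of negations, so it flips to ∃m.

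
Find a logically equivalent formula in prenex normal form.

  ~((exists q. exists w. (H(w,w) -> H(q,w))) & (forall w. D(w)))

forall q. forall w. exists a. (H(w,w) & ~H(q,w) | ~D(a))

Eliminate → and ↔ using ¬ and ∨.
  ~((exists q. exists w. (~H(w,w) | H(q,w))) & (forall w. D(w)))
Move each ¬ inward, flipping quantifiers it crosses:
  (forall q. forall w. (H(w,w) & ~H(q,w))) | (exists w. ~D(w))
Give each quantifier a distinct variable: w↦a.
  (forall q. forall w. (H(w,w) & ~H(q,w))) | (exists a. ~D(a))
Finally move all quantifiers to the prefix:
  forall q. forall w. exists a. (H(w,w) & ~H(q,w) | ~D(a))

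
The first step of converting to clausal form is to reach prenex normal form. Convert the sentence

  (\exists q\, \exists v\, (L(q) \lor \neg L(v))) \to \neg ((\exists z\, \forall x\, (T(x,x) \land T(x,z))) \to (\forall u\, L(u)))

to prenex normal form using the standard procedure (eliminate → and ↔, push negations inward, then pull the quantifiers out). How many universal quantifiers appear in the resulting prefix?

3

Eliminate → and ↔ using ¬ and ∨.
  \neg (\exists q\, \exists v\, (L(q) \lor \neg L(v))) \lor \neg (\neg (\exists z\, \forall x\, (T(x,x) \land T(x,z))) \lor (\forall u\, L(u)))
Drive negations inward (¬∀x A ≡ ∃x ¬A, ¬∃x A ≡ ∀x ¬A, De Morgan for ∧/∨):
  (\forall q\, \forall v\, (\neg L(q) \land L(v))) \lor (\exists z\, \forall x\, (T(x,x) \land T(x,z))) \land (\exists u\, \neg L(u))
Pull the quantifiers to the front (each side's bound variable is not free in the other side):
  \forall q\, \forall v\, \exists z\, \forall x\, \exists u\, (\neg L(q) \land L(v) \lor T(x,x) \land T(x,z) \land \neg L(u))
The prefix is \forall q \forall v \exists z \forall x \exists u: 3 universal, 2 existential.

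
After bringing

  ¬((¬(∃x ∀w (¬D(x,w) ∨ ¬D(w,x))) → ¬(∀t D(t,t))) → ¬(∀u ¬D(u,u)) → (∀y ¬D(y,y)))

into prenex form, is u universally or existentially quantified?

existential

Rewrite implications/biconditionals: A → B as ¬A ∨ B.
  ¬(¬(¬¬(∃x ∀w (¬D(x,w) ∨ ¬D(w,x))) ∨ ¬(∀t D(t,t))) ∨ ¬¬(∀u ¬D(u,u)) ∨ (∀y ¬D(y,y)))
Move each ¬ inward, flipping quantifiers it crosses:
  ((∃x ∀w (¬D(x,w) ∨ ¬D(w,x))) ∨ (∃t ¬D(t,t))) ∧ (∃u D(u,u)) ∧ (∃y D(y,y))
All bound variables are already distinct, so no renaming is needed.
Finally move all quantifiers to the prefix:
  ∃x ∀w ∃t ∃u ∃y ((¬D(x,w) ∨ ¬D(w,x) ∨ ¬D(t,t)) ∧ D(u,u) ∧ D(y,y))
The quantifier ∀u sits under an odd number of negations (counting the antecedent side of each →), so it flips to ∃u.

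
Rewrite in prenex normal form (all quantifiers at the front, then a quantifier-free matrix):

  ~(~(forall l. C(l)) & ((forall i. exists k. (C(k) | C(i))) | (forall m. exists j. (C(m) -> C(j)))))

Rewrite implications/biconditionals: A → B as ¬A ∨ B.
  ~(~(forall l. C(l)) & ((forall i. exists k. (C(k) | C(i))) | (forall m. exists j. (~C(m) | C(j)))))
Drive negations inward (¬∀x A ≡ ∃x ¬A, ¬∃x A ≡ ∀x ¬A, De Morgan for ∧/∨):
  (forall l. C(l)) | (exists i. forall k. (~C(k) & ~C(i))) & (exists m. forall j. (C(m) & ~C(j)))
Pull the quantifiers to the front (each side's bound variable is not free in the other side):
  forall l. exists i. forall k. exists m. forall j. (C(l) | ~C(k) & ~C(i) & C(m) & ~C(j))

forall l. exists i. forall k. exists m. forall j. (C(l) | ~C(k) & ~C(i) & C(m) & ~C(j))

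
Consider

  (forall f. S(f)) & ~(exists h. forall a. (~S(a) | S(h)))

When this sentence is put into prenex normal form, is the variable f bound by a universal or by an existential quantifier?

universal

Drive negations inward (¬∀x A ≡ ∃x ¬A, ¬∃x A ≡ ∀x ¬A, De Morgan for ∧/∨):
  (forall f. S(f)) & (forall h. exists a. (S(a) & ~S(h)))
All bound variables are already distinct, so no renaming is needed.
Extract every quantifier outward, since the variables are now distinct and don't occur free across branches:
  forall f. forall h. exists a. (S(f) & S(a) & ~S(h))
The quantifier forall f sits under an even number of negations, so it remains universal.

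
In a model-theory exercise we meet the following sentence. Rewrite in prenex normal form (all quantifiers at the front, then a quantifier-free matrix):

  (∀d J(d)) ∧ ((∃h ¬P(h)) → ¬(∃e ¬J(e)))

First replace A → B with ¬A ∨ B.
  (∀d J(d)) ∧ (¬(∃h ¬P(h)) ∨ ¬(∃e ¬J(e)))
Move each ¬ inward, flipping quantifiers it crosses:
  (∀d J(d)) ∧ ((∀h P(h)) ∨ (∀e J(e)))
Finally move all quantifiers to the prefix:
  ∀d ∀h ∀e (J(d) ∧ (P(h) ∨ J(e)))

∀d ∀h ∀e (J(d) ∧ (P(h) ∨ J(e)))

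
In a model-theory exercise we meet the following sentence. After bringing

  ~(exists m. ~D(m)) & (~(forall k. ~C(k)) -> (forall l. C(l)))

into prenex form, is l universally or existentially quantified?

universal

Eliminate → and ↔ using ¬ and ∨.
  ~(exists m. ~D(m)) & (~~(forall k. ~C(k)) | (forall l. C(l)))
Drive negations inward (¬∀x A ≡ ∃x ¬A, ¬∃x A ≡ ∀x ¬A, De Morgan for ∧/∨):
  (forall m. D(m)) & ((forall k. ~C(k)) | (forall l. C(l)))
Pull the quantifiers to the front (each side's bound variable is not free in the other side):
  forall m. forall k. forall l. (D(m) & (~C(k) | C(l)))
The quantifier forall l sits under an even number of negations (counting the antecedent side of each →), so it remains universal.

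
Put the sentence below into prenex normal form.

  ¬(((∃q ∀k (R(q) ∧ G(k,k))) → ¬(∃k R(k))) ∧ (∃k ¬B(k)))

Eliminate → and ↔ using ¬ and ∨.
  ¬((¬(∃q ∀k (R(q) ∧ G(k,k))) ∨ ¬(∃k R(k))) ∧ (∃k ¬B(k)))
Drive negations inward (¬∀x A ≡ ∃x ¬A, ¬∃x A ≡ ∀x ¬A, De Morgan for ∧/∨):
  (∃q ∀k (R(q) ∧ G(k,k))) ∧ (∃k R(k)) ∨ (∀k B(k))
Rename bound variables to avoid capture: k↦x, k↦a.
  (∃q ∀k (R(q) ∧ G(k,k))) ∧ (∃x R(x)) ∨ (∀a B(a))
Finally move all quantifiers to the prefix:
  ∃q ∀k ∃x ∀a (R(q) ∧ G(k,k) ∧ R(x) ∨ B(a))

∃q ∀k ∃x ∀a (R(q) ∧ G(k,k) ∧ R(x) ∨ B(a))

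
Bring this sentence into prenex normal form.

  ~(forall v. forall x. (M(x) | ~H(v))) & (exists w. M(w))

exists v. exists x. exists w. (~M(x) & H(v) & M(w))

Drive negations inward (¬∀x A ≡ ∃x ¬A, ¬∃x A ≡ ∀x ¬A, De Morgan for ∧/∨):
  (exists v. exists x. (~M(x) & H(v))) & (exists w. M(w))
All bound variables are already distinct, so no renaming is needed.
Extract every quantifier outward, since the variables are now distinct and don't occur free across branches:
  exists v. exists x. exists w. (~M(x) & H(v) & M(w))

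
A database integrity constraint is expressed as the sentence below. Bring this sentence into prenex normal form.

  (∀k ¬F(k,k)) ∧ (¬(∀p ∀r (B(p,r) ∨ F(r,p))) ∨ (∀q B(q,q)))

Move each ¬ inward, flipping quantifiers it crosses:
  (∀k ¬F(k,k)) ∧ ((∃p ∃r (¬B(p,r) ∧ ¬F(r,p))) ∨ (∀q B(q,q)))
Extract every quantifier outward, since the variables are now distinct and don't occur free across branches:
  ∀k ∃p ∃r ∀q (¬F(k,k) ∧ (¬B(p,r) ∧ ¬F(r,p) ∨ B(q,q)))

∀k ∃p ∃r ∀q (¬F(k,k) ∧ (¬B(p,r) ∧ ¬F(r,p) ∨ B(q,q)))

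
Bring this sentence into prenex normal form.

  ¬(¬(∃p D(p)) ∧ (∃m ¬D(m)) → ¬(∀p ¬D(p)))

∀p ∃m ∀w1 (¬D(p) ∧ ¬D(m) ∧ ¬D(w1))

First replace A → B with ¬A ∨ B.
  ¬(¬(¬(∃p D(p)) ∧ (∃m ¬D(m))) ∨ ¬(∀p ¬D(p)))
Drive negations inward (¬∀x A ≡ ∃x ¬A, ¬∃x A ≡ ∀x ¬A, De Morgan for ∧/∨):
  (∀p ¬D(p)) ∧ (∃m ¬D(m)) ∧ (∀p ¬D(p))
Standardize variables apart so no two quantifiers bind the same name: p↦w1.
  (∀p ¬D(p)) ∧ (∃m ¬D(m)) ∧ (∀w1 ¬D(w1))
Finally move all quantifiers to the prefix:
  ∀p ∃m ∀w1 (¬D(p) ∧ ¬D(m) ∧ ¬D(w1))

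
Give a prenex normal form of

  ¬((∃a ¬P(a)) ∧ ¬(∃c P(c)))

∀a ∃c (P(a) ∨ P(c))

Push ¬ through the quantifiers and connectives to reach negation normal form:
  (∀a P(a)) ∨ (∃c P(c))
All bound variables are already distinct, so no renaming is needed.
Finally move all quantifiers to the prefix:
  ∀a ∃c (P(a) ∨ P(c))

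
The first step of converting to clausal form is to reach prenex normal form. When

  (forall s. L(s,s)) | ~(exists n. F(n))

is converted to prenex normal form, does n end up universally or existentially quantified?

universal

Move each ¬ inward, flipping quantifiers it crosses:
  (forall s. L(s,s)) | (forall n. ~F(n))
All bound variables are already distinct, so no renaming is needed.
Extract every quantifier outward, since the variables are now distinct and don't occur free across branches:
  forall s. forall n. (L(s,s) | ~F(n))
The quantifier exists n sits under an odd number of negations, so it flips to forall n.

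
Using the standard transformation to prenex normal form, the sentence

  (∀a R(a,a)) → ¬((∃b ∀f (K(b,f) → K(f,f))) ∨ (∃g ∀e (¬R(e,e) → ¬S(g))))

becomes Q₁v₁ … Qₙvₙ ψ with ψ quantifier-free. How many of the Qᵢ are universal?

Eliminate → and ↔ using ¬ and ∨.
  ¬(∀a R(a,a)) ∨ ¬((∃b ∀f (¬K(b,f) ∨ K(f,f))) ∨ (∃g ∀e (¬¬R(e,e) ∨ ¬S(g))))
Push ¬ through the quantifiers and connectives to reach negation normal form:
  (∃a ¬R(a,a)) ∨ (∀b ∃f (K(b,f) ∧ ¬K(f,f))) ∧ (∀g ∃e (¬R(e,e) ∧ S(g)))
All bound variables are already distinct, so no renaming is needed.
Finally move all quantifiers to the prefix:
  ∃a ∀b ∃f ∀g ∃e (¬R(a,a) ∨ K(b,f) ∧ ¬K(f,f) ∧ ¬R(e,e) ∧ S(g))
The prefix is ∃a ∀b ∃f ∀g ∃e: 2 universal, 3 existential.

2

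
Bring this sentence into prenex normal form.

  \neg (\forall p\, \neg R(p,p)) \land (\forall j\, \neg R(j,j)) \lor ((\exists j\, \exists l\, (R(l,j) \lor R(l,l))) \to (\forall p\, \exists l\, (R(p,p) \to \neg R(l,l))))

First replace A → B with ¬A ∨ B.
  \neg (\forall p\, \neg R(p,p)) \land (\forall j\, \neg R(j,j)) \lor \neg (\exists j\, \exists l\, (R(l,j) \lor R(l,l))) \lor (\forall p\, \exists l\, (\neg R(p,p) \lor \neg R(l,l)))
Move each ¬ inward, flipping quantifiers it crosses:
  (\exists p\, R(p,p)) \land (\forall j\, \neg R(j,j)) \lor (\forall j\, \forall l\, (\neg R(l,j) \land \neg R(l,l))) \lor (\forall p\, \exists l\, (\neg R(p,p) \lor \neg R(l,l)))
Give each quantifier a distinct variable: j↦v, p↦z, l↦s.
  (\exists p\, R(p,p)) \land (\forall j\, \neg R(j,j)) \lor (\forall v\, \forall l\, (\neg R(l,v) \land \neg R(l,l))) \lor (\forall z\, \exists s\, (\neg R(z,z) \lor \neg R(s,s)))
Extract every quantifier outward, since the variables are now distinct and don't occur free across branches:
  \exists p\, \forall j\, \forall v\, \forall l\, \forall z\, \exists s\, (R(p,p) \land \neg R(j,j) \lor \neg R(l,v) \land \neg R(l,l) \lor \neg R(z,z) \lor \neg R(s,s))

\exists p\, \forall j\, \forall v\, \forall l\, \forall z\, \exists s\, (R(p,p) \land \neg R(j,j) \lor \neg R(l,v) \land \neg R(l,l) \lor \neg R(z,z) \lor \neg R(s,s))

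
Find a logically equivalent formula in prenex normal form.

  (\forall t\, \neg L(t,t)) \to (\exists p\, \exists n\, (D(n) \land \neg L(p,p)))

\exists t\, \exists p\, \exists n\, (L(t,t) \lor D(n) \land \neg L(p,p))

Eliminate → and ↔ using ¬ and ∨.
  \neg (\forall t\, \neg L(t,t)) \lor (\exists p\, \exists n\, (D(n) \land \neg L(p,p)))
Move each ¬ inward, flipping quantifiers it crosses:
  (\exists t\, L(t,t)) \lor (\exists p\, \exists n\, (D(n) \land \neg L(p,p)))
Extract every quantifier outward, since the variables are now distinct and don't occur free across branches:
  \exists t\, \exists p\, \exists n\, (L(t,t) \lor D(n) \land \neg L(p,p))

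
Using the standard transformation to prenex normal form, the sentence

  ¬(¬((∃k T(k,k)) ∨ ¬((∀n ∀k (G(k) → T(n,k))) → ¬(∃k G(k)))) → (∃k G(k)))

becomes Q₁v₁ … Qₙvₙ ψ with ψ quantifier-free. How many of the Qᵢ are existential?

2

Eliminate → and ↔ using ¬ and ∨.
  ¬(¬¬((∃k T(k,k)) ∨ ¬(¬(∀n ∀k (¬G(k) ∨ T(n,k))) ∨ ¬(∃k G(k)))) ∨ (∃k G(k)))
Move each ¬ inward, flipping quantifiers it crosses:
  (∀k ¬T(k,k)) ∧ ((∃n ∃k (G(k) ∧ ¬T(n,k))) ∨ (∀k ¬G(k))) ∧ (∀k ¬G(k))
Standardize variables apart so no two quantifiers bind the same name: k↦a, k↦q, k↦y1.
  (∀k ¬T(k,k)) ∧ ((∃n ∃a (G(a) ∧ ¬T(n,a))) ∨ (∀q ¬G(q))) ∧ (∀y1 ¬G(y1))
Pull the quantifiers to the front (each side's bound variable is not free in the other side):
  ∀k ∃n ∃a ∀q ∀y1 (¬T(k,k) ∧ (G(a) ∧ ¬T(n,a) ∨ ¬G(q)) ∧ ¬G(y1))
The prefix is ∀k ∃n ∃a ∀q ∀y1: 3 universal, 2 existential.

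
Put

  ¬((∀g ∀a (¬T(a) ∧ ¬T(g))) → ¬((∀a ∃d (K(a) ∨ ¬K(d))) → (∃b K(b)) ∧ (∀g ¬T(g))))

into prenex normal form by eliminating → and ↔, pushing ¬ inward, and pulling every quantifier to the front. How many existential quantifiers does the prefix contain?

2

Eliminate → and ↔ using ¬ and ∨.
  ¬(¬(∀g ∀a (¬T(a) ∧ ¬T(g))) ∨ ¬(¬(∀a ∃d (K(a) ∨ ¬K(d))) ∨ (∃b K(b)) ∧ (∀g ¬T(g))))
Drive negations inward (¬∀x A ≡ ∃x ¬A, ¬∃x A ≡ ∀x ¬A, De Morgan for ∧/∨):
  (∀g ∀a (¬T(a) ∧ ¬T(g))) ∧ ((∃a ∀d (¬K(a) ∧ K(d))) ∨ (∃b K(b)) ∧ (∀g ¬T(g)))
Give each quantifier a distinct variable: a↦u1, g↦u.
  (∀g ∀a (¬T(a) ∧ ¬T(g))) ∧ ((∃u1 ∀d (¬K(u1) ∧ K(d))) ∨ (∃b K(b)) ∧ (∀u ¬T(u)))
Pull the quantifiers to the front (each side's bound variable is not free in the other side):
  ∀g ∀a ∃u1 ∀d ∃b ∀u (¬T(a) ∧ ¬T(g) ∧ (¬K(u1) ∧ K(d) ∨ K(b) ∧ ¬T(u)))
The prefix is ∀g ∀a ∃u1 ∀d ∃b ∀u: 4 universal, 2 existential.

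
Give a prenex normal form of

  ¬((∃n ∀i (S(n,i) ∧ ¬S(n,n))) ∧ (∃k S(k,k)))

∀n ∃i ∀k (¬S(n,i) ∨ S(n,n) ∨ ¬S(k,k))

Move each ¬ inward, flipping quantifiers it crosses:
  (∀n ∃i (¬S(n,i) ∨ S(n,n))) ∨ (∀k ¬S(k,k))
All bound variables are already distinct, so no renaming is needed.
Pull the quantifiers to the front (each side's bound variable is not free in the other side):
  ∀n ∃i ∀k (¬S(n,i) ∨ S(n,n) ∨ ¬S(k,k))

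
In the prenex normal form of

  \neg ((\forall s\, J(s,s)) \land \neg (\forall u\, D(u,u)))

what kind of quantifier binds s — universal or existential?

existential

Push ¬ through the quantifiers and connectives to reach negation normal form:
  (\exists s\, \neg J(s,s)) \lor (\forall u\, D(u,u))
All bound variables are already distinct, so no renaming is needed.
Finally move all quantifiers to the prefix:
  \exists s\, \forall u\, (\neg J(s,s) \lor D(u,u))
The quantifier \forall s sits under an odd number of negations, so it flips to \exists s.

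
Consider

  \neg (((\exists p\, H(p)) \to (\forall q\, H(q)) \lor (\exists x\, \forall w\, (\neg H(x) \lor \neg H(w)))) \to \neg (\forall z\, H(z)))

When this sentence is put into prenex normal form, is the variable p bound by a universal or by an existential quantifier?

universal

First replace A → B with ¬A ∨ B.
  \neg (\neg (\neg (\exists p\, H(p)) \lor (\forall q\, H(q)) \lor (\exists x\, \forall w\, (\neg H(x) \lor \neg H(w)))) \lor \neg (\forall z\, H(z)))
Move each ¬ inward, flipping quantifiers it crosses:
  ((\forall p\, \neg H(p)) \lor (\forall q\, H(q)) \lor (\exists x\, \forall w\, (\neg H(x) \lor \neg H(w)))) \land (\forall z\, H(z))
All bound variables are already distinct, so no renaming is needed.
Finally move all quantifiers to the prefix:
  \forall p\, \forall q\, \exists x\, \forall w\, \forall z\, ((\neg H(p) \lor H(q) \lor \neg H(x) \lor \neg H(w)) \land H(z))
The quantifier \exists p sits under an odd number of negations (counting the antecedent side of each →), so it flips to \forall p.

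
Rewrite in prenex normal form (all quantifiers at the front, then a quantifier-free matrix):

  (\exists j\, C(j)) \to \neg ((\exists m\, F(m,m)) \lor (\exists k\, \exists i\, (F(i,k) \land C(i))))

\forall j\, \forall m\, \forall k\, \forall i\, (\neg C(j) \lor \neg F(m,m) \land (\neg F(i,k) \lor \neg C(i)))

Eliminate → and ↔ using ¬ and ∨.
  \neg (\exists j\, C(j)) \lor \neg ((\exists m\, F(m,m)) \lor (\exists k\, \exists i\, (F(i,k) \land C(i))))
Move each ¬ inward, flipping quantifiers it crosses:
  (\forall j\, \neg C(j)) \lor (\forall m\, \neg F(m,m)) \land (\forall k\, \forall i\, (\neg F(i,k) \lor \neg C(i)))
All bound variables are already distinct, so no renaming is needed.
Finally move all quantifiers to the prefix:
  \forall j\, \forall m\, \forall k\, \forall i\, (\neg C(j) \lor \neg F(m,m) \land (\neg F(i,k) \lor \neg C(i)))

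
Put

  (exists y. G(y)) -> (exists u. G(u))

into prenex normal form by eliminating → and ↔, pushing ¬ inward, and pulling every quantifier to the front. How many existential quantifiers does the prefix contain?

Rewrite implications/biconditionals: A → B as ¬A ∨ B.
  ~(exists y. G(y)) | (exists u. G(u))
Move each ¬ inward, flipping quantifiers it crosses:
  (forall y. ~G(y)) | (exists u. G(u))
All bound variables are already distinct, so no renaming is needed.
Finally move all quantifiers to the prefix:
  forall y. exists u. (~G(y) | G(u))
The prefix is forall y exists u: 1 universal, 1 existential.

1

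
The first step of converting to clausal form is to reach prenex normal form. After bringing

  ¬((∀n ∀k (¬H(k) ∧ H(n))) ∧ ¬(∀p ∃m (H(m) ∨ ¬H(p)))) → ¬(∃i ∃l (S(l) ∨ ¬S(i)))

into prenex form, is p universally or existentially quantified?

existential

Rewrite implications/biconditionals: A → B as ¬A ∨ B.
  ¬¬((∀n ∀k (¬H(k) ∧ H(n))) ∧ ¬(∀p ∃m (H(m) ∨ ¬H(p)))) ∨ ¬(∃i ∃l (S(l) ∨ ¬S(i)))
Drive negations inward (¬∀x A ≡ ∃x ¬A, ¬∃x A ≡ ∀x ¬A, De Morgan for ∧/∨):
  (∀n ∀k (¬H(k) ∧ H(n))) ∧ (∃p ∀m (¬H(m) ∧ H(p))) ∨ (∀i ∀l (¬S(l) ∧ S(i)))
All bound variables are already distinct, so no renaming is needed.
Finally move all quantifiers to the prefix:
  ∀n ∀k ∃p ∀m ∀i ∀l (¬H(k) ∧ H(n) ∧ ¬H(m) ∧ H(p) ∨ ¬S(l) ∧ S(i))
The quantifier ∀p sits under an odd number of negations (counting the antecedent side of each →), so it flips to ∃p.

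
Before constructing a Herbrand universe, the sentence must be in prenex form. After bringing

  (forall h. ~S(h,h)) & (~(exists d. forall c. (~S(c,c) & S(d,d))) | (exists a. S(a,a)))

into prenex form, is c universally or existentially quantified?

existential

Drive negations inward (¬∀x A ≡ ∃x ¬A, ¬∃x A ≡ ∀x ¬A, De Morgan for ∧/∨):
  (forall h. ~S(h,h)) & ((forall d. exists c. (S(c,c) | ~S(d,d))) | (exists a. S(a,a)))
All bound variables are already distinct, so no renaming is needed.
Pull the quantifiers to the front (each side's bound variable is not free in the other side):
  forall h. forall d. exists c. exists a. (~S(h,h) & (S(c,c) | ~S(d,d) | S(a,a)))
The quantifier forall c sits under an odd number of negations, so it flips to exists c.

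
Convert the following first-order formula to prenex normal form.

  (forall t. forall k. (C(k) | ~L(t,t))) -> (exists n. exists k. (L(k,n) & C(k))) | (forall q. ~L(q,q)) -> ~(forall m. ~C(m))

exists t. exists k. forall n. forall z. exists q. exists m. (~C(k) & L(t,t) | (~L(z,n) | ~C(z)) & L(q,q) | C(m))

First replace A → B with ¬A ∨ B.
  ~(forall t. forall k. (C(k) | ~L(t,t))) | ~((exists n. exists k. (L(k,n) & C(k))) | (forall q. ~L(q,q))) | ~(forall m. ~C(m))
Push ¬ through the quantifiers and connectives to reach negation normal form:
  (exists t. exists k. (~C(k) & L(t,t))) | (forall n. forall k. (~L(k,n) | ~C(k))) & (exists q. L(q,q)) | (exists m. C(m))
Standardize variables apart so no two quantifiers bind the same name: k↦z.
  (exists t. exists k. (~C(k) & L(t,t))) | (forall n. forall z. (~L(z,n) | ~C(z))) & (exists q. L(q,q)) | (exists m. C(m))
Finally move all quantifiers to the prefix:
  exists t. exists k. forall n. forall z. exists q. exists m. (~C(k) & L(t,t) | (~L(z,n) | ~C(z)) & L(q,q) | C(m))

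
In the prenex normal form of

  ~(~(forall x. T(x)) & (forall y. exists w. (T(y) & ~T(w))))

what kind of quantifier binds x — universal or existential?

universal

Drive negations inward (¬∀x A ≡ ∃x ¬A, ¬∃x A ≡ ∀x ¬A, De Morgan for ∧/∨):
  (forall x. T(x)) | (exists y. forall w. (~T(y) | T(w)))
All bound variables are already distinct, so no renaming is needed.
Extract every quantifier outward, since the variables are now distinct and don't occur free across branches:
  forall x. exists y. forall w. (T(x) | ~T(y) | T(w))
The quantifier forall x sits under an even number of negations, so it remains universal.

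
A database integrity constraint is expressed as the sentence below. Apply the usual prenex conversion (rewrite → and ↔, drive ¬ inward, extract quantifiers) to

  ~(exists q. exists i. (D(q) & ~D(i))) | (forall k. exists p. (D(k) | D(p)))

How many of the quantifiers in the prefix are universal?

3

Move each ¬ inward, flipping quantifiers it crosses:
  (forall q. forall i. (~D(q) | D(i))) | (forall k. exists p. (D(k) | D(p)))
Pull the quantifiers to the front (each side's bound variable is not free in the other side):
  forall q. forall i. forall k. exists p. (~D(q) | D(i) | D(k) | D(p))
The prefix is forall q forall i forall k exists p: 3 universal, 1 existential.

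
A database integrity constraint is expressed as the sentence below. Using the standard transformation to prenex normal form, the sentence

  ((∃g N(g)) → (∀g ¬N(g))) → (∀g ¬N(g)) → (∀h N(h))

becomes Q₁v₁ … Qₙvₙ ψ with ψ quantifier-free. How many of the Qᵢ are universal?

First replace A → B with ¬A ∨ B.
  ¬(¬(∃g N(g)) ∨ (∀g ¬N(g))) ∨ ¬(∀g ¬N(g)) ∨ (∀h N(h))
Drive negations inward (¬∀x A ≡ ∃x ¬A, ¬∃x A ≡ ∀x ¬A, De Morgan for ∧/∨):
  (∃g N(g)) ∧ (∃g N(g)) ∨ (∃g N(g)) ∨ (∀h N(h))
Rename bound variables to avoid capture: g↦p, g↦q.
  (∃g N(g)) ∧ (∃p N(p)) ∨ (∃q N(q)) ∨ (∀h N(h))
Extract every quantifier outward, since the variables are now distinct and don't occur free across branches:
  ∃g ∃p ∃q ∀h (N(g) ∧ N(p) ∨ N(q) ∨ N(h))
The prefix is ∃g ∃p ∃q ∀h: 1 universal, 3 existential.

1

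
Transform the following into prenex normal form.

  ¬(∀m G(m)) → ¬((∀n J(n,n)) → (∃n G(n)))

∀m ∀n ∀v1 (G(m) ∨ J(n,n) ∧ ¬G(v1))

First replace A → B with ¬A ∨ B.
  ¬¬(∀m G(m)) ∨ ¬(¬(∀n J(n,n)) ∨ (∃n G(n)))
Move each ¬ inward, flipping quantifiers it crosses:
  (∀m G(m)) ∨ (∀n J(n,n)) ∧ (∀n ¬G(n))
Give each quantifier a distinct variable: n↦v1.
  (∀m G(m)) ∨ (∀n J(n,n)) ∧ (∀v1 ¬G(v1))
Extract every quantifier outward, since the variables are now distinct and don't occur free across branches:
  ∀m ∀n ∀v1 (G(m) ∨ J(n,n) ∧ ¬G(v1))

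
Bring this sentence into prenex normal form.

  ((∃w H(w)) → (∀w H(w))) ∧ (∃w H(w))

First replace A → B with ¬A ∨ B.
  (¬(∃w H(w)) ∨ (∀w H(w))) ∧ (∃w H(w))
Move each ¬ inward, flipping quantifiers it crosses:
  ((∀w ¬H(w)) ∨ (∀w H(w))) ∧ (∃w H(w))
Standardize variables apart so no two quantifiers bind the same name: w↦y1, w↦y.
  ((∀w ¬H(w)) ∨ (∀y1 H(y1))) ∧ (∃y H(y))
Extract every quantifier outward, since the variables are now distinct and don't occur free across branches:
  ∀w ∀y1 ∃y ((¬H(w) ∨ H(y1)) ∧ H(y))

∀w ∀y1 ∃y ((¬H(w) ∨ H(y1)) ∧ H(y))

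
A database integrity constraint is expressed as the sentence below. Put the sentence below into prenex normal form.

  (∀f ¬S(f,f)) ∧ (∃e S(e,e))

∀f ∃e (¬S(f,f) ∧ S(e,e))

All bound variables are already distinct, so no renaming is needed.
Finally move all quantifiers to the prefix:
  ∀f ∃e (¬S(f,f) ∧ S(e,e))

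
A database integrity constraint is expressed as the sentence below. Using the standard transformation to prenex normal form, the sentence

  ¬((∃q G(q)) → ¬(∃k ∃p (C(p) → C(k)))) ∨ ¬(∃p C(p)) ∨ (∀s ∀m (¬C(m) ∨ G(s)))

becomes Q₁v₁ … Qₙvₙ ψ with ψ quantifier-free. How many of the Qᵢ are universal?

Eliminate → and ↔ using ¬ and ∨.
  ¬(¬(∃q G(q)) ∨ ¬(∃k ∃p (¬C(p) ∨ C(k)))) ∨ ¬(∃p C(p)) ∨ (∀s ∀m (¬C(m) ∨ G(s)))
Move each ¬ inward, flipping quantifiers it crosses:
  (∃q G(q)) ∧ (∃k ∃p (¬C(p) ∨ C(k))) ∨ (∀p ¬C(p)) ∨ (∀s ∀m (¬C(m) ∨ G(s)))
Rename bound variables to avoid capture: p↦y1.
  (∃q G(q)) ∧ (∃k ∃p (¬C(p) ∨ C(k))) ∨ (∀y1 ¬C(y1)) ∨ (∀s ∀m (¬C(m) ∨ G(s)))
Extract every quantifier outward, since the variables are now distinct and don't occur free across branches:
  ∃q ∃k ∃p ∀y1 ∀s ∀m (G(q) ∧ (¬C(p) ∨ C(k)) ∨ ¬C(y1) ∨ ¬C(m) ∨ G(s))
The prefix is ∃q ∃k ∃p ∀y1 ∀s ∀m: 3 universal, 3 existential.

3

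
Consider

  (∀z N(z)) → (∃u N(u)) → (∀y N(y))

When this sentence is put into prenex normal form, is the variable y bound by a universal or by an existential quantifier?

Rewrite implications/biconditionals: A → B as ¬A ∨ B.
  ¬(∀z N(z)) ∨ ¬(∃u N(u)) ∨ (∀y N(y))
Drive negations inward (¬∀x A ≡ ∃x ¬A, ¬∃x A ≡ ∀x ¬A, De Morgan for ∧/∨):
  (∃z ¬N(z)) ∨ (∀u ¬N(u)) ∨ (∀y N(y))
Pull the quantifiers to the front (each side's bound variable is not free in the other side):
  ∃z ∀u ∀y (¬N(z) ∨ ¬N(u) ∨ N(y))
The quantifier ∀y sits under an even number of negations (counting the antecedent side of each →), so it remains universal.

universal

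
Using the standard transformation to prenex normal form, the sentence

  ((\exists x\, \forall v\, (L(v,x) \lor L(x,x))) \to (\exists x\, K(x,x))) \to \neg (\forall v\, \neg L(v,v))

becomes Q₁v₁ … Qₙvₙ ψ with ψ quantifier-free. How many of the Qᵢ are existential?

First replace A → B with ¬A ∨ B.
  \neg (\neg (\exists x\, \forall v\, (L(v,x) \lor L(x,x))) \lor (\exists x\, K(x,x))) \lor \neg (\forall v\, \neg L(v,v))
Move each ¬ inward, flipping quantifiers it crosses:
  (\exists x\, \forall v\, (L(v,x) \lor L(x,x))) \land (\forall x\, \neg K(x,x)) \lor (\exists v\, L(v,v))
Standardize variables apart so no two quantifiers bind the same name: x↦y1, v↦x1.
  (\exists x\, \forall v\, (L(v,x) \lor L(x,x))) \land (\forall y1\, \neg K(y1,y1)) \lor (\exists x1\, L(x1,x1))
Pull the quantifiers to the front (each side's bound variable is not free in the other side):
  \exists x\, \forall v\, \forall y1\, \exists x1\, ((L(v,x) \lor L(x,x)) \land \neg K(y1,y1) \lor L(x1,x1))
The prefix is \exists x \forall v \forall y1 \exists x1: 2 universal, 2 existential.

2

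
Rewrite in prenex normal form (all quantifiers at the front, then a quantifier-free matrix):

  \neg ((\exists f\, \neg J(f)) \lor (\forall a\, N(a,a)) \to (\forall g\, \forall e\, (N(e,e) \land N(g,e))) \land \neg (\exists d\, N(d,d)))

\exists f\, \forall a\, \exists g\, \exists e\, \exists d\, ((\neg J(f) \lor N(a,a)) \land (\neg N(e,e) \lor \neg N(g,e) \lor N(d,d)))

Rewrite implications/biconditionals: A → B as ¬A ∨ B.
  \neg (\neg ((\exists f\, \neg J(f)) \lor (\forall a\, N(a,a))) \lor (\forall g\, \forall e\, (N(e,e) \land N(g,e))) \land \neg (\exists d\, N(d,d)))
Push ¬ through the quantifiers and connectives to reach negation normal form:
  ((\exists f\, \neg J(f)) \lor (\forall a\, N(a,a))) \land ((\exists g\, \exists e\, (\neg N(e,e) \lor \neg N(g,e))) \lor (\exists d\, N(d,d)))
Pull the quantifiers to the front (each side's bound variable is not free in the other side):
  \exists f\, \forall a\, \exists g\, \exists e\, \exists d\, ((\neg J(f) \lor N(a,a)) \land (\neg N(e,e) \lor \neg N(g,e) \lor N(d,d)))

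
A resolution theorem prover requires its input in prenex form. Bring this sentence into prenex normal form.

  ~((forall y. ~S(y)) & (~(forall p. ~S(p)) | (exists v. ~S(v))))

exists y. forall p. forall v. (S(y) | ~S(p) & S(v))

Drive negations inward (¬∀x A ≡ ∃x ¬A, ¬∃x A ≡ ∀x ¬A, De Morgan for ∧/∨):
  (exists y. S(y)) | (forall p. ~S(p)) & (forall v. S(v))
All bound variables are already distinct, so no renaming is needed.
Finally move all quantifiers to the prefix:
  exists y. forall p. forall v. (S(y) | ~S(p) & S(v))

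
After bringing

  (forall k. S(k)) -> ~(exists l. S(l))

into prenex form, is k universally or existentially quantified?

existential

First replace A → B with ¬A ∨ B.
  ~(forall k. S(k)) | ~(exists l. S(l))
Drive negations inward (¬∀x A ≡ ∃x ¬A, ¬∃x A ≡ ∀x ¬A, De Morgan for ∧/∨):
  (exists k. ~S(k)) | (forall l. ~S(l))
All bound variables are already distinct, so no renaming is needed.
Extract every quantifier outward, since the variables are now distinct and don't occur free across branches:
  exists k. forall l. (~S(k) | ~S(l))
The quantifier forall k sits under an odd number of negations (counting the antecedent side of each →), so it flips to exists k.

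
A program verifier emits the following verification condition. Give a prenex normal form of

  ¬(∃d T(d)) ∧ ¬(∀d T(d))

∀d ∃p (¬T(d) ∧ ¬T(p))

Move each ¬ inward, flipping quantifiers it crosses:
  (∀d ¬T(d)) ∧ (∃d ¬T(d))
Standardize variables apart so no two quantifiers bind the same name: d↦p.
  (∀d ¬T(d)) ∧ (∃p ¬T(p))
Extract every quantifier outward, since the variables are now distinct and don't occur free across branches:
  ∀d ∃p (¬T(d) ∧ ¬T(p))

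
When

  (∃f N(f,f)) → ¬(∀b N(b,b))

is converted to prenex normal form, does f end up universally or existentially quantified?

universal

Rewrite implications/biconditionals: A → B as ¬A ∨ B.
  ¬(∃f N(f,f)) ∨ ¬(∀b N(b,b))
Push ¬ through the quantifiers and connectives to reach negation normal form:
  (∀f ¬N(f,f)) ∨ (∃b ¬N(b,b))
Extract every quantifier outward, since the variables are now distinct and don't occur free across branches:
  ∀f ∃b (¬N(f,f) ∨ ¬N(b,b))
The quantifier ∃f sits under an odd number of negations (counting the antecedent side of each →), so it flips to ∀f.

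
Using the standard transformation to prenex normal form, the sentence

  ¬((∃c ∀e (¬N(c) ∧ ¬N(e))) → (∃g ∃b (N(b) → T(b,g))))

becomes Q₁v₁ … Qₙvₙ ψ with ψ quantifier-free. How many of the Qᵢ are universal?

3

First replace A → B with ¬A ∨ B.
  ¬(¬(∃c ∀e (¬N(c) ∧ ¬N(e))) ∨ (∃g ∃b (¬N(b) ∨ T(b,g))))
Drive negations inward (¬∀x A ≡ ∃x ¬A, ¬∃x A ≡ ∀x ¬A, De Morgan for ∧/∨):
  (∃c ∀e (¬N(c) ∧ ¬N(e))) ∧ (∀g ∀b (N(b) ∧ ¬T(b,g)))
All bound variables are already distinct, so no renaming is needed.
Pull the quantifiers to the front (each side's bound variable is not free in the other side):
  ∃c ∀e ∀g ∀b (¬N(c) ∧ ¬N(e) ∧ N(b) ∧ ¬T(b,g))
The prefix is ∃c ∀e ∀g ∀b: 3 universal, 1 existential.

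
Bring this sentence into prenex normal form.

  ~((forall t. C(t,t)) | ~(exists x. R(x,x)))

exists t. exists x. (~C(t,t) & R(x,x))

Push ¬ through the quantifiers and connectives to reach negation normal form:
  (exists t. ~C(t,t)) & (exists x. R(x,x))
All bound variables are already distinct, so no renaming is needed.
Extract every quantifier outward, since the variables are now distinct and don't occur free across branches:
  exists t. exists x. (~C(t,t) & R(x,x))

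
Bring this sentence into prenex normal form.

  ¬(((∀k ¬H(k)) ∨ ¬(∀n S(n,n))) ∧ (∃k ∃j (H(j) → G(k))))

∃k ∀n ∀b ∀j (H(k) ∧ S(n,n) ∨ H(j) ∧ ¬G(b))

Rewrite implications/biconditionals: A → B as ¬A ∨ B.
  ¬(((∀k ¬H(k)) ∨ ¬(∀n S(n,n))) ∧ (∃k ∃j (¬H(j) ∨ G(k))))
Drive negations inward (¬∀x A ≡ ∃x ¬A, ¬∃x A ≡ ∀x ¬A, De Morgan for ∧/∨):
  (∃k H(k)) ∧ (∀n S(n,n)) ∨ (∀k ∀j (H(j) ∧ ¬G(k)))
Standardize variables apart so no two quantifiers bind the same name: k↦b.
  (∃k H(k)) ∧ (∀n S(n,n)) ∨ (∀b ∀j (H(j) ∧ ¬G(b)))
Finally move all quantifiers to the prefix:
  ∃k ∀n ∀b ∀j (H(k) ∧ S(n,n) ∨ H(j) ∧ ¬G(b))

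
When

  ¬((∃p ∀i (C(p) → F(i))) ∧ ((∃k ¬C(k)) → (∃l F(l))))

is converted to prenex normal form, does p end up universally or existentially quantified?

Eliminate → and ↔ using ¬ and ∨.
  ¬((∃p ∀i (¬C(p) ∨ F(i))) ∧ (¬(∃k ¬C(k)) ∨ (∃l F(l))))
Move each ¬ inward, flipping quantifiers it crosses:
  (∀p ∃i (C(p) ∧ ¬F(i))) ∨ (∃k ¬C(k)) ∧ (∀l ¬F(l))
Extract every quantifier outward, since the variables are now distinct and don't occur free across branches:
  ∀p ∃i ∃k ∀l (C(p) ∧ ¬F(i) ∨ ¬C(k) ∧ ¬F(l))
The quantifier ∃p sits under an odd number of negations (counting the antecedent side of each →), so it flips to ∀p.

universal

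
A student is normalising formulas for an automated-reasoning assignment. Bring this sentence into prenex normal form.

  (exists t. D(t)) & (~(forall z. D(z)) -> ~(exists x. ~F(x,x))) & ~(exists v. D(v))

Eliminate → and ↔ using ¬ and ∨.
  (exists t. D(t)) & (~~(forall z. D(z)) | ~(exists x. ~F(x,x))) & ~(exists v. D(v))
Drive negations inward (¬∀x A ≡ ∃x ¬A, ¬∃x A ≡ ∀x ¬A, De Morgan for ∧/∨):
  (exists t. D(t)) & ((forall z. D(z)) | (forall x. F(x,x))) & (forall v. ~D(v))
Finally move all quantifiers to the prefix:
  exists t. forall z. forall x. forall v. (D(t) & (D(z) | F(x,x)) & ~D(v))

exists t. forall z. forall x. forall v. (D(t) & (D(z) | F(x,x)) & ~D(v))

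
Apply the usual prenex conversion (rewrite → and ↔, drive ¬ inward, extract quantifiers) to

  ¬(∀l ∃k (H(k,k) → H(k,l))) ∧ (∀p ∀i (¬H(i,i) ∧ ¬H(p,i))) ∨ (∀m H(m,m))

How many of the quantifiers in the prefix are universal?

4

Eliminate → and ↔ using ¬ and ∨.
  ¬(∀l ∃k (¬H(k,k) ∨ H(k,l))) ∧ (∀p ∀i (¬H(i,i) ∧ ¬H(p,i))) ∨ (∀m H(m,m))
Drive negations inward (¬∀x A ≡ ∃x ¬A, ¬∃x A ≡ ∀x ¬A, De Morgan for ∧/∨):
  (∃l ∀k (H(k,k) ∧ ¬H(k,l))) ∧ (∀p ∀i (¬H(i,i) ∧ ¬H(p,i))) ∨ (∀m H(m,m))
All bound variables are already distinct, so no renaming is needed.
Pull the quantifiers to the front (each side's bound variable is not free in the other side):
  ∃l ∀k ∀p ∀i ∀m (H(k,k) ∧ ¬H(k,l) ∧ ¬H(i,i) ∧ ¬H(p,i) ∨ H(m,m))
The prefix is ∃l ∀k ∀p ∀i ∀m: 4 universal, 1 existential.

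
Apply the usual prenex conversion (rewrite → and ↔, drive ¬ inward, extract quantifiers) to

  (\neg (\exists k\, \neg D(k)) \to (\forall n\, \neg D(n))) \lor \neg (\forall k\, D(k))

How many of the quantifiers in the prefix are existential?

2

Eliminate → and ↔ using ¬ and ∨.
  \neg \neg (\exists k\, \neg D(k)) \lor (\forall n\, \neg D(n)) \lor \neg (\forall k\, D(k))
Drive negations inward (¬∀x A ≡ ∃x ¬A, ¬∃x A ≡ ∀x ¬A, De Morgan for ∧/∨):
  (\exists k\, \neg D(k)) \lor (\forall n\, \neg D(n)) \lor (\exists k\, \neg D(k))
Rename bound variables to avoid capture: k↦x1.
  (\exists k\, \neg D(k)) \lor (\forall n\, \neg D(n)) \lor (\exists x1\, \neg D(x1))
Finally move all quantifiers to the prefix:
  \exists k\, \forall n\, \exists x1\, (\neg D(k) \lor \neg D(n) \lor \neg D(x1))
The prefix is \exists k \forall n \exists x1: 1 universal, 2 existential.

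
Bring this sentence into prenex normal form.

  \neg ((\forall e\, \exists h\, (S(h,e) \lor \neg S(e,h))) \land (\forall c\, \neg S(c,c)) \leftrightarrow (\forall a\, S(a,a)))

\forall e\, \exists h\, \forall c\, \exists a\, \forall p\, \exists q\, \forall v\, \exists v1\, ((S(h,e) \lor \neg S(e,h)) \land \neg S(c,c) \land \neg S(a,a) \lor S(p,p) \land (\neg S(v,q) \land S(q,v) \lor S(v1,v1)))

First replace A → B with ¬A ∨ B; A ↔ B as (¬A ∨ B) ∧ (¬B ∨ A).
  \neg ((\neg ((\forall e\, \exists h\, (S(h,e) \lor \neg S(e,h))) \land (\forall c\, \neg S(c,c))) \lor (\forall a\, S(a,a))) \land (\neg (\forall a\, S(a,a)) \lor (\forall e\, \exists h\, (S(h,e) \lor \neg S(e,h))) \land (\forall c\, \neg S(c,c))))
Drive negations inward (¬∀x A ≡ ∃x ¬A, ¬∃x A ≡ ∀x ¬A, De Morgan for ∧/∨):
  (\forall e\, \exists h\, (S(h,e) \lor \neg S(e,h))) \land (\forall c\, \neg S(c,c)) \land (\exists a\, \neg S(a,a)) \lor (\forall a\, S(a,a)) \land ((\exists e\, \forall h\, (\neg S(h,e) \land S(e,h))) \lor (\exists c\, S(c,c)))
Give each quantifier a distinct variable: a↦p, e↦q, h↦v, c↦v1.
  (\forall e\, \exists h\, (S(h,e) \lor \neg S(e,h))) \land (\forall c\, \neg S(c,c)) \land (\exists a\, \neg S(a,a)) \lor (\forall p\, S(p,p)) \land ((\exists q\, \forall v\, (\neg S(v,q) \land S(q,v))) \lor (\exists v1\, S(v1,v1)))
Finally move all quantifiers to the prefix:
  \forall e\, \exists h\, \forall c\, \exists a\, \forall p\, \exists q\, \forall v\, \exists v1\, ((S(h,e) \lor \neg S(e,h)) \land \neg S(c,c) \land \neg S(a,a) \lor S(p,p) \land (\neg S(v,q) \land S(q,v) \lor S(v1,v1)))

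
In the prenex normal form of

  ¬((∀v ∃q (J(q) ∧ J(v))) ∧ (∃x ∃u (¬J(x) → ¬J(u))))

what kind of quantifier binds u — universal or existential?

universal

First replace A → B with ¬A ∨ B.
  ¬((∀v ∃q (J(q) ∧ J(v))) ∧ (∃x ∃u (¬¬J(x) ∨ ¬J(u))))
Drive negations inward (¬∀x A ≡ ∃x ¬A, ¬∃x A ≡ ∀x ¬A, De Morgan for ∧/∨):
  (∃v ∀q (¬J(q) ∨ ¬J(v))) ∨ (∀x ∀u (¬J(x) ∧ J(u)))
Extract every quantifier outward, since the variables are now distinct and don't occur free across branches:
  ∃v ∀q ∀x ∀u (¬J(q) ∨ ¬J(v) ∨ ¬J(x) ∧ J(u))
The quantifier ∃u sits under an odd number of negations (counting the antecedent side of each →), so it flips to ∀u.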